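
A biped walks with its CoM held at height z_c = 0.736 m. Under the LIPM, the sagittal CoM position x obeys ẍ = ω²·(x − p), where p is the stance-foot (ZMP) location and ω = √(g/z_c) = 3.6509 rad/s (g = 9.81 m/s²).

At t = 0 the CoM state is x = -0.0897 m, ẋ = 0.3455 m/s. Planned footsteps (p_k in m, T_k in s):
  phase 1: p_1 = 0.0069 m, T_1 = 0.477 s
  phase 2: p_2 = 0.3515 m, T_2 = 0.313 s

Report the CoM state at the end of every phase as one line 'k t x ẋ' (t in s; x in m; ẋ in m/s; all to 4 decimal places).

phase 1: p=0.0069, T=0.477, ωT=1.741479, cosh=2.940519, sinh=2.765258; start (x,ẋ)=(-0.089700, 0.345500) → end (x,ẋ)=(-0.015466, 0.040707)
phase 2: p=0.3515, T=0.313, ωT=1.142732, cosh=1.727134, sinh=1.408187; start (x,ẋ)=(-0.015466, 0.040707) → end (x,ẋ)=(-0.266599, -1.816323)

1 0.4770 -0.0155 0.0407
2 0.7900 -0.2666 -1.8163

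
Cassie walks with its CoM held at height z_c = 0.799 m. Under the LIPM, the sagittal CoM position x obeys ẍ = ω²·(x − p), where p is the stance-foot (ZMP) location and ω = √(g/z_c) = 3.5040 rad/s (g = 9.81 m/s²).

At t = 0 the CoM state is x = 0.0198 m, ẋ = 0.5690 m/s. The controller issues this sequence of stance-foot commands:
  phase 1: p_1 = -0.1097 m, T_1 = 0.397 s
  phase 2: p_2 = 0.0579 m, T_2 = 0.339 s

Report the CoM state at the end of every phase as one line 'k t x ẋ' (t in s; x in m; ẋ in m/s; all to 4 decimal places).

1 0.3970 0.4728 2.0697
2 0.7360 1.6802 5.8724

phase 1: p=-0.1097, T=0.397, ωT=1.391088, cosh=2.134013, sinh=1.885208; start (x,ẋ)=(0.019800, 0.569000) → end (x,ẋ)=(0.472786, 2.069700)
phase 2: p=0.0579, T=0.339, ωT=1.187856, cosh=1.792458, sinh=1.487584; start (x,ẋ)=(0.472786, 2.069700) → end (x,ẋ)=(1.680233, 5.872439)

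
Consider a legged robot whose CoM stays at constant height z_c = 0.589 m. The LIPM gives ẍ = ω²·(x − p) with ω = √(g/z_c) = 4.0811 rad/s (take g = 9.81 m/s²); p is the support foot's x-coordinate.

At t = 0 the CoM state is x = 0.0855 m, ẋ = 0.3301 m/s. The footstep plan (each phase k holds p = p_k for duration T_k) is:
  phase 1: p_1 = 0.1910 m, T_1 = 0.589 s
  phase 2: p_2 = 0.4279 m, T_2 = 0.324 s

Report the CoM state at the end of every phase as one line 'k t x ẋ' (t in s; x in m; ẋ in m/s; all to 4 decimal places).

phase 1: p=0.1910, T=0.589, ωT=2.403768, cosh=5.577583, sinh=5.487206; start (x,ẋ)=(0.085500, 0.330100) → end (x,ẋ)=(0.046398, -0.521390)
phase 2: p=0.4279, T=0.324, ωT=1.322276, cosh=2.009240, sinh=1.742712; start (x,ẋ)=(0.046398, -0.521390) → end (x,ẋ)=(-0.561273, -3.760909)

1 0.5890 0.0464 -0.5214
2 0.9130 -0.5613 -3.7609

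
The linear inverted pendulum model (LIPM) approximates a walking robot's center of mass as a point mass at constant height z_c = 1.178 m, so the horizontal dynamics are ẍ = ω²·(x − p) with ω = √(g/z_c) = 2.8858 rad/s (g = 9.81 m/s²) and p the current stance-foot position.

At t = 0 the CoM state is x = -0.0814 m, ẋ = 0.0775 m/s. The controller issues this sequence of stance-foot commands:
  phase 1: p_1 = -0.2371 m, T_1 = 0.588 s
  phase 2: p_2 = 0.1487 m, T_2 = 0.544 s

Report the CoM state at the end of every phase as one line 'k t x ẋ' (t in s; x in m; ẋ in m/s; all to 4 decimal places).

1 0.5880 0.2728 1.4033
2 1.1320 1.5777 4.3414

phase 1: p=-0.2371, T=0.588, ωT=1.696850, cosh=2.819997, sinh=2.636737; start (x,ẋ)=(-0.081400, 0.077500) → end (x,ẋ)=(0.272785, 1.403286)
phase 2: p=0.1487, T=0.544, ωT=1.569875, cosh=2.507060, sinh=2.298989; start (x,ẋ)=(0.272785, 1.403286) → end (x,ẋ)=(1.577723, 4.341352)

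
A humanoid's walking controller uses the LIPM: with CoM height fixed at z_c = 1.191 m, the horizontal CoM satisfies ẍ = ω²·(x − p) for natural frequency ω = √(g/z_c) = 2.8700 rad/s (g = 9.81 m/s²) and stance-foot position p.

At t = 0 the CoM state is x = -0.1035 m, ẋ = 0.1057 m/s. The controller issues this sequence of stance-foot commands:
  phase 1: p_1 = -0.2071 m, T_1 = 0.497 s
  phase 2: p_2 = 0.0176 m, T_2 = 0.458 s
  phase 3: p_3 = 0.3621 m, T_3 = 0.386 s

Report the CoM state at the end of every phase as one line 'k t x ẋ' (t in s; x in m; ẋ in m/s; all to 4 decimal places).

1 0.4970 0.0933 0.8160
2 0.9550 0.6597 2.0036
3 1.3410 1.8033 4.5159

phase 1: p=-0.2071, T=0.497, ωT=1.426390, cosh=2.201908, sinh=1.961733; start (x,ẋ)=(-0.103500, 0.105700) → end (x,ẋ)=(0.093267, 0.816028)
phase 2: p=0.0176, T=0.458, ωT=1.314460, cosh=1.995680, sinh=1.727060; start (x,ẋ)=(0.093267, 0.816028) → end (x,ẋ)=(0.659662, 2.003585)
phase 3: p=0.3621, T=0.386, ωT=1.107820, cosh=1.679014, sinh=1.348736; start (x,ẋ)=(0.659662, 2.003585) → end (x,ẋ)=(1.803282, 4.515875)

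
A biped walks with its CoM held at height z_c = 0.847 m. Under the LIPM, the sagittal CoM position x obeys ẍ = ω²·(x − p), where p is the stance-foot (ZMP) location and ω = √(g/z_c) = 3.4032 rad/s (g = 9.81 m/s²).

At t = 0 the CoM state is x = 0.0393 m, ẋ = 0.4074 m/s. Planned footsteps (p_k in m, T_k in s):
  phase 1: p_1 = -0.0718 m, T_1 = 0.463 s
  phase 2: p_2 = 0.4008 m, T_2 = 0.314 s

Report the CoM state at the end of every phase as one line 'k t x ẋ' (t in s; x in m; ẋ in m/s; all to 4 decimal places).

phase 1: p=-0.0718, T=0.463, ωT=1.575682, cosh=2.520451, sinh=2.313584; start (x,ẋ)=(0.039300, 0.407400) → end (x,ẋ)=(0.485183, 1.901588)
phase 2: p=0.4008, T=0.314, ωT=1.068605, cosh=1.627401, sinh=1.283914; start (x,ẋ)=(0.485183, 1.901588) → end (x,ẋ)=(1.255531, 3.463351)

1 0.4630 0.4852 1.9016
2 0.7770 1.2555 3.4634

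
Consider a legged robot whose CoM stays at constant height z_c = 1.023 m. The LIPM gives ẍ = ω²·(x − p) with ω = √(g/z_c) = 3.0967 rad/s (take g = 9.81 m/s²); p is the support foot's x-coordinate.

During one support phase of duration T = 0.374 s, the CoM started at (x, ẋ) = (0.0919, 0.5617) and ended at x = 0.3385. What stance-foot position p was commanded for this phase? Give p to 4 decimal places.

p = 0.1102

ωT = 3.0967·0.374 = 1.158166; cosh(ωT) = 1.749075, sinh(ωT) = 1.435013
x(T) = p + (x₀−p)·cosh(ωT) + (ẋ₀/ω)·sinh(ωT) ⇒ p·(1 − cosh) = x(T) − x₀·cosh − (ẋ₀/ω)·sinh
numerator   = 0.3385 − (0.0919)·1.749075 − (0.5617/3.0967)·1.435013 = -0.082532
denominator = 1 − 1.749075 = -0.749075
p = -0.082532 / -0.749075 = 0.1102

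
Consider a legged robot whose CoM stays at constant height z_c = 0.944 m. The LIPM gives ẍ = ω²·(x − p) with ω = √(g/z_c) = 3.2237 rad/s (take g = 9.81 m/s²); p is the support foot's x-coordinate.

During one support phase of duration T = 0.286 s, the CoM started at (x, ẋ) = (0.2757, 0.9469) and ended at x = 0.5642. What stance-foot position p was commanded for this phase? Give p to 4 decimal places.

p = 0.3247

ωT = 3.2237·0.286 = 0.921978; cosh(ωT) = 1.455995, sinh(ωT) = 1.058264
x(T) = p + (x₀−p)·cosh(ωT) + (ẋ₀/ω)·sinh(ωT) ⇒ p·(1 − cosh) = x(T) − x₀·cosh − (ẋ₀/ω)·sinh
numerator   = 0.5642 − (0.2757)·1.455995 − (0.9469/3.2237)·1.058264 = -0.148063
denominator = 1 − 1.455995 = -0.455995
p = -0.148063 / -0.455995 = 0.3247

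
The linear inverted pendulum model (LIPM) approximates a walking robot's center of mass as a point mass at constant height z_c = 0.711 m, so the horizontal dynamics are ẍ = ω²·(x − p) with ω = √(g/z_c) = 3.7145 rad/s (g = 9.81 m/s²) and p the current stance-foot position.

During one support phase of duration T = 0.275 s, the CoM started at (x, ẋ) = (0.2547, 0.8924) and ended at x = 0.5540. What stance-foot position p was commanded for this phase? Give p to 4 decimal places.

ωT = 3.7145·0.275 = 1.021488; cosh(ωT) = 1.568691, sinh(ωT) = 1.208632
x(T) = p + (x₀−p)·cosh(ωT) + (ẋ₀/ω)·sinh(ωT) ⇒ p·(1 − cosh) = x(T) − x₀·cosh − (ẋ₀/ω)·sinh
numerator   = 0.5540 − (0.2547)·1.568691 − (0.8924/3.7145)·1.208632 = -0.135917
denominator = 1 − 1.568691 = -0.568691
p = -0.135917 / -0.568691 = 0.2390

p = 0.2390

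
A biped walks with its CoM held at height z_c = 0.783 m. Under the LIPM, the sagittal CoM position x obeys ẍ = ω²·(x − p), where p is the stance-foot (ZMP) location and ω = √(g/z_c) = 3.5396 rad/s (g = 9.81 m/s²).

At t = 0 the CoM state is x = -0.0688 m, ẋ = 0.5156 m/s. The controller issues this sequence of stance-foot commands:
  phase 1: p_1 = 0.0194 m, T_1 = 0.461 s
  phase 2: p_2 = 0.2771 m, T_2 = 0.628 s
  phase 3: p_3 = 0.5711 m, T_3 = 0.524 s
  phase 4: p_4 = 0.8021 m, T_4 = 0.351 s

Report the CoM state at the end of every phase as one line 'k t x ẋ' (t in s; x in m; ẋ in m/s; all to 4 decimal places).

1 0.4610 0.1434 0.6009
2 1.0890 0.4274 0.6484
3 1.6130 0.6717 0.5370
4 1.9640 0.7983 0.2747

phase 1: p=0.0194, T=0.461, ωT=1.631756, cosh=2.654214, sinh=2.458629; start (x,ẋ)=(-0.068800, 0.515600) → end (x,ẋ)=(0.143437, 0.600947)
phase 2: p=0.2771, T=0.628, ωT=2.222869, cosh=4.671040, sinh=4.562742; start (x,ẋ)=(0.143437, 0.600947) → end (x,ẋ)=(0.427410, 0.648358)
phase 3: p=0.5711, T=0.524, ωT=1.854750, cosh=3.273298, sinh=3.116806; start (x,ẋ)=(0.427410, 0.648358) → end (x,ẋ)=(0.671675, 0.537049)
phase 4: p=0.8021, T=0.351, ωT=1.242400, cosh=1.876303, sinh=1.587612; start (x,ẋ)=(0.671675, 0.537049) → end (x,ẋ)=(0.798265, 0.274740)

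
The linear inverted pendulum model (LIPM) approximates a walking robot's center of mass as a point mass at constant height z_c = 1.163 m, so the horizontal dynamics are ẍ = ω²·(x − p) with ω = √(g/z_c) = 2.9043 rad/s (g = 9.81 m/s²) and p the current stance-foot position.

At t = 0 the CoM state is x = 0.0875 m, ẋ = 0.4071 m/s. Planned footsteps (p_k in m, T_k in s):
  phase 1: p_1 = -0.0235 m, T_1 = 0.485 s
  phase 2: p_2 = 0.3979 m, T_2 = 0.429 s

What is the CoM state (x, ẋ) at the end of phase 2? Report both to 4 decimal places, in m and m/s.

phase 1: p=-0.0235, T=0.485, ωT=1.408586, cosh=2.167327, sinh=1.922838; start (x,ẋ)=(0.087500, 0.407100) → end (x,ẋ)=(0.486600, 1.502198)
phase 2: p=0.3979, T=0.429, ωT=1.245945, cosh=1.881943, sinh=1.594274; start (x,ẋ)=(0.486600, 1.502198) → end (x,ẋ)=(1.389440, 3.237757)

x = 1.3894, ẋ = 3.2378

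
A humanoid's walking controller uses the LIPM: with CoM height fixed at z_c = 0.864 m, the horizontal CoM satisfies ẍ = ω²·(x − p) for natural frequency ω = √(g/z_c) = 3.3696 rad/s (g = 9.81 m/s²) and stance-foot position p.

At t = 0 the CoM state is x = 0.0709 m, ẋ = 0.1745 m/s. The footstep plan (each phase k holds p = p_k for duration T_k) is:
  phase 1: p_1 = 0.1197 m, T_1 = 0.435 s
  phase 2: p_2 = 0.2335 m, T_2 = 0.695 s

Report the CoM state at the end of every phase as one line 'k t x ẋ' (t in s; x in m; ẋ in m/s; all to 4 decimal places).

phase 1: p=0.1197, T=0.435, ωT=1.465776, cosh=2.280901, sinh=2.050002; start (x,ẋ)=(0.070900, 0.174500) → end (x,ẋ)=(0.114555, 0.060922)
phase 2: p=0.2335, T=0.695, ωT=2.341872, cosh=5.248418, sinh=5.152270; start (x,ẋ)=(0.114555, 0.060922) → end (x,ẋ)=(-0.297623, -1.745277)

1 0.4350 0.1146 0.0609
2 1.1300 -0.2976 -1.7453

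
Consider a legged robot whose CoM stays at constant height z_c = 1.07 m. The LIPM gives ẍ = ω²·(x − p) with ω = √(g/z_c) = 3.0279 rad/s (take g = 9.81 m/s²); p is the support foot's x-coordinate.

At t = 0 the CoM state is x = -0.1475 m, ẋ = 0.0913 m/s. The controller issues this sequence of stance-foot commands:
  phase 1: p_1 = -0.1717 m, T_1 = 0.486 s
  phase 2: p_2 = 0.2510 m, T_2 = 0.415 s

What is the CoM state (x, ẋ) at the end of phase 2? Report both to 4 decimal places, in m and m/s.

phase 1: p=-0.1717, T=0.486, ωT=1.471559, cosh=2.292795, sinh=2.063228; start (x,ẋ)=(-0.147500, 0.091300) → end (x,ẋ)=(-0.054002, 0.360516)
phase 2: p=0.2510, T=0.415, ωT=1.256578, cosh=1.899003, sinh=1.614377; start (x,ẋ)=(-0.054002, 0.360516) → end (x,ẋ)=(-0.135985, -0.806282)

x = -0.1360, ẋ = -0.8063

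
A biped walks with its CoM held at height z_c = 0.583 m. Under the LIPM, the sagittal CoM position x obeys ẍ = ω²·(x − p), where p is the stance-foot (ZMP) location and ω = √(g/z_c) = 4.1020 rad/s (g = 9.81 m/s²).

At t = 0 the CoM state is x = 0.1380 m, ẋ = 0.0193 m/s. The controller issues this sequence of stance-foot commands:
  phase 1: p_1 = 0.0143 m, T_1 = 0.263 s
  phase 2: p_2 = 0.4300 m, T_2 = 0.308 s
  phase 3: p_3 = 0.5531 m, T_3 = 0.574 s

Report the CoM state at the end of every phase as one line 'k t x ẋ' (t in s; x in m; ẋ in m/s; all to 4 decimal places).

1 0.2630 0.2234 0.6916
2 0.5710 0.3097 -0.0584
3 1.1450 -0.8147 -5.5214

phase 1: p=0.0143, T=0.263, ωT=1.078826, cosh=1.640609, sinh=1.300615; start (x,ẋ)=(0.138000, 0.019300) → end (x,ẋ)=(0.223363, 0.691618)
phase 2: p=0.4300, T=0.308, ωT=1.263416, cosh=1.910086, sinh=1.627399; start (x,ẋ)=(0.223363, 0.691618) → end (x,ẋ)=(0.309693, -0.058375)
phase 3: p=0.5531, T=0.574, ωT=2.354548, cosh=5.314152, sinh=5.219215; start (x,ẋ)=(0.309693, -0.058375) → end (x,ẋ)=(-0.814674, -5.521363)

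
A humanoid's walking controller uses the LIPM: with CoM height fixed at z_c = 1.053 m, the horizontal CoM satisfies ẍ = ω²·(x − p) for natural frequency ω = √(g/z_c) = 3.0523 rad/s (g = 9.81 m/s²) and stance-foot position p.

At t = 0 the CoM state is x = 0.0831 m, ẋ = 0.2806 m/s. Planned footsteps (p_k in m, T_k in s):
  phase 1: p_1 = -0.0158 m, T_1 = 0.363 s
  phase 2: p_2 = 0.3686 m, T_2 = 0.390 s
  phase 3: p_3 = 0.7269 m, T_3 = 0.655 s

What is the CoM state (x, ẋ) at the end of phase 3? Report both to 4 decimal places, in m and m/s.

phase 1: p=-0.0158, T=0.363, ωT=1.107985, cosh=1.679237, sinh=1.349013; start (x,ẋ)=(0.083100, 0.280600) → end (x,ẋ)=(0.274292, 0.878424)
phase 2: p=0.3686, T=0.390, ωT=1.190397, cosh=1.796243, sinh=1.492143; start (x,ẋ)=(0.274292, 0.878424) → end (x,ẋ)=(0.628625, 1.148341)
phase 3: p=0.7269, T=0.655, ωT=1.999256, cosh=3.759500, sinh=3.624064; start (x,ẋ)=(0.628625, 1.148341) → end (x,ẋ)=(1.720887, 3.230100)

x = 1.7209, ẋ = 3.2301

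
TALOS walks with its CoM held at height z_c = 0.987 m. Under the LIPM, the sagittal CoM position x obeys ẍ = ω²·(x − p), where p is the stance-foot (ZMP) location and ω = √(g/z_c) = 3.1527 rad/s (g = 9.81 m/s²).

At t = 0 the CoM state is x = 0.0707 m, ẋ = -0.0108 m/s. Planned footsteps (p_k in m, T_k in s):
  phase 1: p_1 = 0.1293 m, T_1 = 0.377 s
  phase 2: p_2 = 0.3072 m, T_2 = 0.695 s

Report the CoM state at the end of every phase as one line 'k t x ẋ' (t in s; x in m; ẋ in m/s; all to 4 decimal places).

phase 1: p=0.1293, T=0.377, ωT=1.188568, cosh=1.793517, sinh=1.488860; start (x,ẋ)=(0.070700, -0.010800) → end (x,ẋ)=(0.019100, -0.294434)
phase 2: p=0.3072, T=0.695, ωT=2.191126, cosh=4.528538, sinh=4.416747; start (x,ẋ)=(0.019100, -0.294434) → end (x,ẋ)=(-1.409958, -5.345062)

1 0.3770 0.0191 -0.2944
2 1.0720 -1.4100 -5.3451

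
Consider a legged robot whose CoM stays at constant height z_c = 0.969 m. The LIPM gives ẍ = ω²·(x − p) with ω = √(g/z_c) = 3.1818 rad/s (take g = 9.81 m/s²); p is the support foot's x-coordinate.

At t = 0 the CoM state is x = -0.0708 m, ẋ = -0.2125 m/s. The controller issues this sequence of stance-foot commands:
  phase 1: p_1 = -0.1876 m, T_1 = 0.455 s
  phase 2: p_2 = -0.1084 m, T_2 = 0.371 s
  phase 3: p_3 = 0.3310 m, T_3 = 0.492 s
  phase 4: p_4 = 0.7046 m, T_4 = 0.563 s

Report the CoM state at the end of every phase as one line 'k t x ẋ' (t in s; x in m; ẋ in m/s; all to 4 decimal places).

phase 1: p=-0.1876, T=0.455, ωT=1.447719, cosh=2.244254, sinh=2.009148; start (x,ẋ)=(-0.070800, -0.212500) → end (x,ẋ)=(-0.059654, 0.269764)
phase 2: p=-0.1084, T=0.371, ωT=1.180448, cosh=1.781487, sinh=1.474345; start (x,ẋ)=(-0.059654, 0.269764) → end (x,ẋ)=(0.103440, 0.709251)
phase 3: p=0.3310, T=0.492, ωT=1.565446, cosh=2.496901, sinh=2.287906; start (x,ẋ)=(0.103440, 0.709251) → end (x,ẋ)=(0.272799, 0.114370)
phase 4: p=0.7046, T=0.563, ωT=1.791353, cosh=3.082149, sinh=2.915415; start (x,ẋ)=(0.272799, 0.114370) → end (x,ẋ)=(-0.521480, -3.652995)

1 0.4550 -0.0597 0.2698
2 0.8260 0.1034 0.7093
3 1.3180 0.2728 0.1144
4 1.8810 -0.5215 -3.6530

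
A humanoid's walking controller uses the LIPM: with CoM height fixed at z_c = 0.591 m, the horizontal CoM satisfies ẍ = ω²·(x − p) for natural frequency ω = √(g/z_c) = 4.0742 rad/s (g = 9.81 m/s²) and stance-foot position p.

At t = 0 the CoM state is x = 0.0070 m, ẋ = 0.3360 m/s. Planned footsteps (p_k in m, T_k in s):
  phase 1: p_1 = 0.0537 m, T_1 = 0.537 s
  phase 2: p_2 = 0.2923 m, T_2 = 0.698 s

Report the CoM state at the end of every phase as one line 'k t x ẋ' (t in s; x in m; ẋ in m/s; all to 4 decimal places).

phase 1: p=0.0537, T=0.537, ωT=2.187845, cosh=4.514070, sinh=4.401912; start (x,ẋ)=(0.007000, 0.336000) → end (x,ẋ)=(0.205919, 0.679197)
phase 2: p=0.2923, T=0.698, ωT=2.843792, cosh=8.619495, sinh=8.561290; start (x,ẋ)=(0.205919, 0.679197) → end (x,ẋ)=(0.974969, 2.841345)

1 0.5370 0.2059 0.6792
2 1.2350 0.9750 2.8413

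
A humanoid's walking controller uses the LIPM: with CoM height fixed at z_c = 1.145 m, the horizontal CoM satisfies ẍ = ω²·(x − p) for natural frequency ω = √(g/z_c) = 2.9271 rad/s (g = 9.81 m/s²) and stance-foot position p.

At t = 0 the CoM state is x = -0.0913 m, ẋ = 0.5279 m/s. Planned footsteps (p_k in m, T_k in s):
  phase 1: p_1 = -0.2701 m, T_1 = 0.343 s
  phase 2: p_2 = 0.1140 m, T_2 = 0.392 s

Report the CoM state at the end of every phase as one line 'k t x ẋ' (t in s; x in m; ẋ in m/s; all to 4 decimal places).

phase 1: p=-0.2701, T=0.343, ωT=1.003995, cosh=1.547788, sinh=1.181376; start (x,ẋ)=(-0.091300, 0.527900) → end (x,ẋ)=(0.219705, 1.435369)
phase 2: p=0.1140, T=0.392, ωT=1.147423, cosh=1.733760, sinh=1.416306; start (x,ẋ)=(0.219705, 1.435369) → end (x,ẋ)=(0.991784, 2.926801)

1 0.3430 0.2197 1.4354
2 0.7350 0.9918 2.9268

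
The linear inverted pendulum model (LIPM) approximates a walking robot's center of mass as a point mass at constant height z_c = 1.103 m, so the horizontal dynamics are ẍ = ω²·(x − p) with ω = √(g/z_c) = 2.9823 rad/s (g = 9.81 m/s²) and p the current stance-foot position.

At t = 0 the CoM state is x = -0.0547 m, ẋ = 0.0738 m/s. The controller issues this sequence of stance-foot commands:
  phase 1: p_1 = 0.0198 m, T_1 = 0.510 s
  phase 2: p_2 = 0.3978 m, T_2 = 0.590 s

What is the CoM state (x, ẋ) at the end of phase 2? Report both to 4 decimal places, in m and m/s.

phase 1: p=0.0198, T=0.510, ωT=1.520973, cosh=2.397588, sinh=2.179088; start (x,ẋ)=(-0.054700, 0.073800) → end (x,ẋ)=(-0.104897, -0.307211)
phase 2: p=0.3978, T=0.590, ωT=1.759557, cosh=2.990992, sinh=2.818871; start (x,ẋ)=(-0.104897, -0.307211) → end (x,ẋ)=(-1.396137, -5.144894)

x = -1.3961, ẋ = -5.1449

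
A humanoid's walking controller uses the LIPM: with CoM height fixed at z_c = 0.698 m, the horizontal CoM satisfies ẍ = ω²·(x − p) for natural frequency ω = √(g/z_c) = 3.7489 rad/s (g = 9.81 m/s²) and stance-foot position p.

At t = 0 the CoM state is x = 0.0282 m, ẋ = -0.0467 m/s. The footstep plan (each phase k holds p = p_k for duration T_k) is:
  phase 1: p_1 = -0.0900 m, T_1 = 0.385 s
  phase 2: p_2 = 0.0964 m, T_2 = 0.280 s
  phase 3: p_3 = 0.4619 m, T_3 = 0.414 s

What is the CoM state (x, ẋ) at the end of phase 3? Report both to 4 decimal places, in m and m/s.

x = 1.3174, ẋ = 3.5406

phase 1: p=-0.0900, T=0.385, ωT=1.443326, cosh=2.235450, sinh=1.999309; start (x,ẋ)=(0.028200, -0.046700) → end (x,ẋ)=(0.149325, 0.781538)
phase 2: p=0.0964, T=0.280, ωT=1.049692, cosh=1.603408, sinh=1.253363; start (x,ẋ)=(0.149325, 0.781538) → end (x,ẋ)=(0.442550, 1.501805)
phase 3: p=0.4619, T=0.414, ωT=1.552045, cosh=2.466464, sinh=2.254649; start (x,ẋ)=(0.442550, 1.501805) → end (x,ẋ)=(1.317385, 3.540595)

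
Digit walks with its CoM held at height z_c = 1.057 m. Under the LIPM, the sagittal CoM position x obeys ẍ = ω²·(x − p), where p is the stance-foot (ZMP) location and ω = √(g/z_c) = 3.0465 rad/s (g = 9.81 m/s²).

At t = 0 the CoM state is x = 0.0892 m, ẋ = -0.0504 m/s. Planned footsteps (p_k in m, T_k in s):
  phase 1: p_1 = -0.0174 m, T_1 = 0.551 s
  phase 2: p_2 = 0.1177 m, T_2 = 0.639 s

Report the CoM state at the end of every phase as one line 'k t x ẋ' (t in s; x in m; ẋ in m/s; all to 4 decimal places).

phase 1: p=-0.0174, T=0.551, ωT=1.678622, cosh=2.772398, sinh=2.585767; start (x,ẋ)=(0.089200, -0.050400) → end (x,ẋ)=(0.235360, 0.700017)
phase 2: p=0.1177, T=0.639, ωT=1.946713, cosh=3.574184, sinh=3.431442; start (x,ẋ)=(0.235360, 0.700017) → end (x,ẋ)=(1.326705, 3.731991)

1 0.5510 0.2354 0.7000
2 1.1900 1.3267 3.7320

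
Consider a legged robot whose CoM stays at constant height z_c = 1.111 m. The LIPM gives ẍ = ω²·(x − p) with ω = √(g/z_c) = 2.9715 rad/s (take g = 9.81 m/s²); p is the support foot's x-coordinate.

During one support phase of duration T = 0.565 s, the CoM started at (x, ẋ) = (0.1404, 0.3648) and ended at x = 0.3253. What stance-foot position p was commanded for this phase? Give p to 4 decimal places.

p = 0.2152

ωT = 2.9715·0.565 = 1.678897; cosh(ωT) = 2.773112, sinh(ωT) = 2.586532
x(T) = p + (x₀−p)·cosh(ωT) + (ẋ₀/ω)·sinh(ωT) ⇒ p·(1 − cosh) = x(T) − x₀·cosh − (ẋ₀/ω)·sinh
numerator   = 0.3253 − (0.1404)·2.773112 − (0.3648/2.9715)·2.586532 = -0.381584
denominator = 1 − 2.773112 = -1.773112
p = -0.381584 / -1.773112 = 0.2152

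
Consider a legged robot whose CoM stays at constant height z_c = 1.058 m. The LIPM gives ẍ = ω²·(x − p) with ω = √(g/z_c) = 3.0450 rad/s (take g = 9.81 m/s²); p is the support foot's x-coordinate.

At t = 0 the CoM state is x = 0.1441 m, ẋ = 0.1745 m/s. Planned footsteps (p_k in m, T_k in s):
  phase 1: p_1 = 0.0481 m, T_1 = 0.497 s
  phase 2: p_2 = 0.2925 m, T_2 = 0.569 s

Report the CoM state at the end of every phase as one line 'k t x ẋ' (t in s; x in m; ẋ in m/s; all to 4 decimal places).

1 0.4970 0.4005 1.0472
2 1.0660 1.5495 3.9547

phase 1: p=0.0481, T=0.497, ωT=1.513365, cosh=2.381078, sinh=2.160911; start (x,ẋ)=(0.144100, 0.174500) → end (x,ẋ)=(0.400519, 1.047176)
phase 2: p=0.2925, T=0.569, ωT=1.732605, cosh=2.916095, sinh=2.739272; start (x,ẋ)=(0.400519, 1.047176) → end (x,ẋ)=(1.549529, 3.954658)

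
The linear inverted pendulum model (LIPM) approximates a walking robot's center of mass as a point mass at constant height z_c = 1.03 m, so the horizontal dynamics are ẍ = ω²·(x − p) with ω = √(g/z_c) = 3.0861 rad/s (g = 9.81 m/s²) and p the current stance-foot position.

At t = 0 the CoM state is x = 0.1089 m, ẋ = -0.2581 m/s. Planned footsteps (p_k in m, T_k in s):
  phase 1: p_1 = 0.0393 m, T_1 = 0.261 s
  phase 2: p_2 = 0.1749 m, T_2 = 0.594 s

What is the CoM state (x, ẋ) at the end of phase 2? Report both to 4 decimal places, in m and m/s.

x = -0.3526, ẋ = -1.5949

phase 1: p=0.0393, T=0.261, ωT=0.805472, cosh=1.342315, sinh=0.895438; start (x,ẋ)=(0.108900, -0.258100) → end (x,ẋ)=(0.057837, -0.154118)
phase 2: p=0.1749, T=0.594, ωT=1.833143, cosh=3.206712, sinh=3.046801; start (x,ẋ)=(0.057837, -0.154118) → end (x,ẋ)=(-0.352643, -1.594925)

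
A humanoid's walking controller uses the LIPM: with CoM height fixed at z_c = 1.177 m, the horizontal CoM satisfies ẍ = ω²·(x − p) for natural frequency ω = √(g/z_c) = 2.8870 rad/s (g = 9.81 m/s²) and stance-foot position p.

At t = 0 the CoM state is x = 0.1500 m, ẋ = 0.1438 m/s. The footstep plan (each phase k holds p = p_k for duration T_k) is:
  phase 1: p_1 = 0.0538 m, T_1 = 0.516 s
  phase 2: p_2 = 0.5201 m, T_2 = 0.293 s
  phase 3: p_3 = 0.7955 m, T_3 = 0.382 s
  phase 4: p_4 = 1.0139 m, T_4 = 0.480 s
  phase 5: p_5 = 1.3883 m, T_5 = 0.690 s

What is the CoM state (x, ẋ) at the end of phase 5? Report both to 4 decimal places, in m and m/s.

x = 3.2809, ẋ = 5.6484

phase 1: p=0.0538, T=0.516, ωT=1.489692, cosh=2.330586, sinh=2.105144; start (x,ẋ)=(0.150000, 0.143800) → end (x,ẋ)=(0.382858, 0.919798)
phase 2: p=0.5201, T=0.293, ωT=0.845891, cosh=1.379614, sinh=0.950439; start (x,ẋ)=(0.382858, 0.919798) → end (x,ẋ)=(0.633570, 0.892387)
phase 3: p=0.7955, T=0.382, ωT=1.102834, cosh=1.672310, sinh=1.340381; start (x,ẋ)=(0.633570, 0.892387) → end (x,ẋ)=(0.939021, 0.865730)
phase 4: p=1.0139, T=0.480, ωT=1.385760, cosh=2.123998, sinh=1.873865; start (x,ẋ)=(0.939021, 0.865730) → end (x,ẋ)=(1.416777, 1.433726)
phase 5: p=1.3883, T=0.690, ωT=1.992030, cosh=3.733409, sinh=3.596991; start (x,ẋ)=(1.416777, 1.433726) → end (x,ẋ)=(3.280933, 5.648402)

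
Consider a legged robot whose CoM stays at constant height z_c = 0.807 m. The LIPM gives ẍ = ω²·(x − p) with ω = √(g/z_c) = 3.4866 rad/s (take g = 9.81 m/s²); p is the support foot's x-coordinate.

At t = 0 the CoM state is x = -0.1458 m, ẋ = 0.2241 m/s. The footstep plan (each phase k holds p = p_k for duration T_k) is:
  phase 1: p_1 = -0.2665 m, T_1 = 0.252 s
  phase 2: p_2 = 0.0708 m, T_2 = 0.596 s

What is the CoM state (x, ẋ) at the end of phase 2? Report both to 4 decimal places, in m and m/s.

phase 1: p=-0.2665, T=0.252, ωT=0.878623, cosh=1.411469, sinh=0.996114; start (x,ẋ)=(-0.145800, 0.224100) → end (x,ẋ)=(-0.032111, 0.735507)
phase 2: p=0.0708, T=0.596, ωT=2.078014, cosh=4.056882, sinh=3.931703; start (x,ẋ)=(-0.032111, 0.735507) → end (x,ẋ)=(0.482706, 1.573136)

x = 0.4827, ẋ = 1.5731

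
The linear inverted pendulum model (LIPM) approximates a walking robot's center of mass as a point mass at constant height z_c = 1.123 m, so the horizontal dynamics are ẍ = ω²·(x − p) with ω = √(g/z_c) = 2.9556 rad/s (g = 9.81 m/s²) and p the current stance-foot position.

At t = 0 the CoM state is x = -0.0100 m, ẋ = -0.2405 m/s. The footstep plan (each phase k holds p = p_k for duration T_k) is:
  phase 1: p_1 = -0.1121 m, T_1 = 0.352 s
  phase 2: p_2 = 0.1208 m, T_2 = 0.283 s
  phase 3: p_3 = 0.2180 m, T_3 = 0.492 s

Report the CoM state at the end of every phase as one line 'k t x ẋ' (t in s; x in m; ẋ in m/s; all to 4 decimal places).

phase 1: p=-0.1121, T=0.352, ωT=1.040371, cosh=1.591795, sinh=1.238472; start (x,ẋ)=(-0.010000, -0.240500) → end (x,ẋ)=(-0.050353, -0.009097)
phase 2: p=0.1208, T=0.283, ωT=0.836435, cosh=1.370688, sinh=0.937435; start (x,ẋ)=(-0.050353, -0.009097) → end (x,ẋ)=(-0.116683, -0.486681)
phase 3: p=0.2180, T=0.492, ωT=1.454155, cosh=2.257232, sinh=2.023634; start (x,ẋ)=(-0.116683, -0.486681) → end (x,ẋ)=(-0.870677, -3.100310)

1 0.3520 -0.0504 -0.0091
2 0.6350 -0.1167 -0.4867
3 1.1270 -0.8707 -3.1003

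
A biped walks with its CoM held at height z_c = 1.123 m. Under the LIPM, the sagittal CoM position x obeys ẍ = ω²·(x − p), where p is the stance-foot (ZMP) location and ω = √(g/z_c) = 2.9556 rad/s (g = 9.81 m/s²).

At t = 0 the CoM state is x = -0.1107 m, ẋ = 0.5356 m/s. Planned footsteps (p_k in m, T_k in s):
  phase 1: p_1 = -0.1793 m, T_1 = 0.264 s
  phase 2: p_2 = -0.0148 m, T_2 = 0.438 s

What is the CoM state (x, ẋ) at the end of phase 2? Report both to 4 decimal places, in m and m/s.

phase 1: p=-0.1793, T=0.264, ωT=0.780278, cosh=1.320179, sinh=0.861901; start (x,ẋ)=(-0.110700, 0.535600) → end (x,ẋ)=(0.067454, 0.881842)
phase 2: p=-0.0148, T=0.438, ωT=1.294553, cosh=1.961692, sinh=1.687672; start (x,ẋ)=(0.067454, 0.881842) → end (x,ẋ)=(0.650096, 2.140191)

x = 0.6501, ẋ = 2.1402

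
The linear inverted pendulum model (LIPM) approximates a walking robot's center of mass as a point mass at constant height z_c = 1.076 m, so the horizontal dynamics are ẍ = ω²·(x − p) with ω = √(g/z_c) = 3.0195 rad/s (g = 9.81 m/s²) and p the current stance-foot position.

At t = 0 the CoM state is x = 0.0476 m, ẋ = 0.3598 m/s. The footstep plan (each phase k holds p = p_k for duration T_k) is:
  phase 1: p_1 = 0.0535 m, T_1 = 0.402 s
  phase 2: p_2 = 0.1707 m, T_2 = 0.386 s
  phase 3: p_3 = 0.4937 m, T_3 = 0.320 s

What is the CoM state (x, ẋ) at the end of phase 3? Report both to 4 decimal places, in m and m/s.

phase 1: p=0.0535, T=0.402, ωT=1.213839, cosh=1.831719, sinh=1.534664; start (x,ẋ)=(0.047600, 0.359800) → end (x,ẋ)=(0.225562, 0.631712)
phase 2: p=0.1707, T=0.386, ωT=1.165527, cosh=1.759686, sinh=1.447927; start (x,ẋ)=(0.225562, 0.631712) → end (x,ẋ)=(0.570161, 1.351471)
phase 3: p=0.4937, T=0.320, ωT=0.966240, cosh=1.504278, sinh=1.123767; start (x,ẋ)=(0.570161, 1.351471) → end (x,ẋ)=(1.111696, 2.292438)

x = 1.1117, ẋ = 2.2924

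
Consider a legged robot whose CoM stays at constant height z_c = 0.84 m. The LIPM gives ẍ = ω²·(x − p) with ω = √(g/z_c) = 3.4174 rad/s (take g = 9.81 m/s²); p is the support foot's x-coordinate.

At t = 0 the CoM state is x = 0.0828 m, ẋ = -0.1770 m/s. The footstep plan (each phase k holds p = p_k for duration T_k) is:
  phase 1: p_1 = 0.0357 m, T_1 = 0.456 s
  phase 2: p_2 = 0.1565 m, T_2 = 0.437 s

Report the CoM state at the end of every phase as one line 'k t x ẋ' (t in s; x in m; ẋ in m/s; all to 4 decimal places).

phase 1: p=0.0357, T=0.456, ωT=1.558334, cosh=2.480694, sinh=2.270208; start (x,ẋ)=(0.082800, -0.177000) → end (x,ẋ)=(0.034958, -0.073671)
phase 2: p=0.1565, T=0.437, ωT=1.493404, cosh=2.338416, sinh=2.113809; start (x,ẋ)=(0.034958, -0.073671) → end (x,ẋ)=(-0.173284, -1.050260)

1 0.4560 0.0350 -0.0737
2 0.8930 -0.1733 -1.0503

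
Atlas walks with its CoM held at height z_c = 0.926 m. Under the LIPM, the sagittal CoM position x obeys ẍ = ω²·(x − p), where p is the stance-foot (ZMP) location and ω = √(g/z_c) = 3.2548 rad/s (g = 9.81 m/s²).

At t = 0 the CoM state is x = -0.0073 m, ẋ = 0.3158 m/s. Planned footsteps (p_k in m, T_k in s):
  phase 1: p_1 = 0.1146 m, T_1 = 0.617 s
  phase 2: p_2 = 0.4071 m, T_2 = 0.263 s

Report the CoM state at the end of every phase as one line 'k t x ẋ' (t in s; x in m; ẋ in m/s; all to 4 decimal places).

phase 1: p=0.1146, T=0.617, ωT=2.008212, cosh=3.792105, sinh=3.657877; start (x,ẋ)=(-0.007300, 0.315800) → end (x,ẋ)=(0.007251, -0.253753)
phase 2: p=0.4071, T=0.263, ωT=0.856012, cosh=1.389304, sinh=0.964452; start (x,ẋ)=(0.007251, -0.253753) → end (x,ẋ)=(-0.223603, -1.607704)

1 0.6170 0.0073 -0.2538
2 0.8800 -0.2236 -1.6077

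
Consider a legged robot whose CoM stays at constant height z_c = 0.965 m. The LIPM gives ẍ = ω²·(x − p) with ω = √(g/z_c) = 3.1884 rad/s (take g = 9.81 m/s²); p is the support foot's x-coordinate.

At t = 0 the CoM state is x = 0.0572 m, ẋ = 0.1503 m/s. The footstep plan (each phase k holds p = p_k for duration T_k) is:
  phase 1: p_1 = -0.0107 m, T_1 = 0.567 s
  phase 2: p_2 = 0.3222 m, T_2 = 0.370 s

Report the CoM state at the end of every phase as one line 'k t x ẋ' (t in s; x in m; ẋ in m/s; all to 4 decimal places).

1 0.5670 0.3417 1.1128
2 0.9370 0.8710 2.0728

phase 1: p=-0.0107, T=0.567, ωT=1.807823, cosh=3.130585, sinh=2.966574; start (x,ẋ)=(0.057200, 0.150300) → end (x,ẋ)=(0.341710, 1.112767)
phase 2: p=0.3222, T=0.370, ωT=1.179708, cosh=1.780396, sinh=1.473028; start (x,ẋ)=(0.341710, 1.112767) → end (x,ẋ)=(0.871029, 2.072797)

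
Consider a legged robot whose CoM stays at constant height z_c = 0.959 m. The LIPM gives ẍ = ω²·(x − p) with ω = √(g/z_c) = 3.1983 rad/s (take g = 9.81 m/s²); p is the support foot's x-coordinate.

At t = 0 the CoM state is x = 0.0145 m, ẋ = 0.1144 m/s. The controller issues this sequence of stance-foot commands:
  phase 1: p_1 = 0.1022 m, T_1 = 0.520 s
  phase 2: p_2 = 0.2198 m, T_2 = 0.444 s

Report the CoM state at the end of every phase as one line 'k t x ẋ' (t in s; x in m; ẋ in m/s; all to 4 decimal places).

1 0.5200 -0.0465 -0.4007
2 0.9640 -0.6073 -2.5362

phase 1: p=0.1022, T=0.520, ωT=1.663116, cosh=2.732636, sinh=2.543088; start (x,ẋ)=(0.014500, 0.114400) → end (x,ẋ)=(-0.046488, -0.400700)
phase 2: p=0.2198, T=0.444, ωT=1.420045, cosh=2.189505, sinh=1.947802; start (x,ẋ)=(-0.046488, -0.400700) → end (x,ẋ)=(-0.607271, -2.536219)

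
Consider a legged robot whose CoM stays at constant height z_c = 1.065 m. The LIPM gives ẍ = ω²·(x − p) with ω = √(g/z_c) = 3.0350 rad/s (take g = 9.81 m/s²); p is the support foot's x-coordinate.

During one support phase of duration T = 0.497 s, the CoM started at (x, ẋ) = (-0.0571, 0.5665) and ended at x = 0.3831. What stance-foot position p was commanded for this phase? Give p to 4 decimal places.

ωT = 3.0350·0.497 = 1.508395; cosh(ωT) = 2.370368, sinh(ωT) = 2.149103
x(T) = p + (x₀−p)·cosh(ωT) + (ẋ₀/ω)·sinh(ωT) ⇒ p·(1 − cosh) = x(T) − x₀·cosh − (ẋ₀/ω)·sinh
numerator   = 0.3831 − (-0.0571)·2.370368 − (0.5665/3.0350)·2.149103 = 0.117306
denominator = 1 − 2.370368 = -1.370368
p = 0.117306 / -1.370368 = -0.0856

p = -0.0856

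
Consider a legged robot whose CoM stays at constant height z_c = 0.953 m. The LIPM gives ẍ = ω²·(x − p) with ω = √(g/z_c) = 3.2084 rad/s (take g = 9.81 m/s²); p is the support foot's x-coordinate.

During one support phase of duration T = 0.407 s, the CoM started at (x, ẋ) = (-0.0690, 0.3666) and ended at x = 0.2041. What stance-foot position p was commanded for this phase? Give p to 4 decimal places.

p = -0.1482

ωT = 3.2084·0.407 = 1.305819; cosh(ωT) = 1.980830, sinh(ωT) = 1.709880
x(T) = p + (x₀−p)·cosh(ωT) + (ẋ₀/ω)·sinh(ωT) ⇒ p·(1 − cosh) = x(T) − x₀·cosh − (ẋ₀/ω)·sinh
numerator   = 0.2041 − (-0.0690)·1.980830 − (0.3666/3.2084)·1.709880 = 0.145402
denominator = 1 − 1.980830 = -0.980830
p = 0.145402 / -0.980830 = -0.1482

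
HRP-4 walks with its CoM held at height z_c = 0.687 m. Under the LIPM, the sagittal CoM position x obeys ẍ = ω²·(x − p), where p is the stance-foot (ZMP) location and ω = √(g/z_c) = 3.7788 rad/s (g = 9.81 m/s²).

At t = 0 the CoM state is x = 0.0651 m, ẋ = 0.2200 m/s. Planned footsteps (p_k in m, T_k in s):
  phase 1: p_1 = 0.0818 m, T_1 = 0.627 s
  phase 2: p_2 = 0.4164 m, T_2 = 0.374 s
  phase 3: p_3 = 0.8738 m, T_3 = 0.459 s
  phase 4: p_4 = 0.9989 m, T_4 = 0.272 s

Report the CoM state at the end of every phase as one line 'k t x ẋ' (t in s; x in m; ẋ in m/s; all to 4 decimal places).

phase 1: p=0.0818, T=0.627, ωT=2.369308, cosh=5.391767, sinh=5.298221; start (x,ẋ)=(0.065100, 0.220000) → end (x,ẋ)=(0.300218, 0.851839)
phase 2: p=0.4164, T=0.374, ωT=1.413271, cosh=2.176361, sinh=1.933015; start (x,ẋ)=(0.300218, 0.851839) → end (x,ẋ)=(0.599297, 1.005258)
phase 3: p=0.8738, T=0.459, ωT=1.734469, cosh=2.921207, sinh=2.744713; start (x,ẋ)=(0.599297, 1.005258) → end (x,ẋ)=(0.802083, 0.089492)
phase 4: p=0.9989, T=0.272, ωT=1.027834, cosh=1.576393, sinh=1.218611; start (x,ẋ)=(0.802083, 0.089492) → end (x,ẋ)=(0.717498, -0.765248)

1 0.6270 0.3002 0.8518
2 1.0010 0.5993 1.0053
3 1.4600 0.8021 0.0895
4 1.7320 0.7175 -0.7652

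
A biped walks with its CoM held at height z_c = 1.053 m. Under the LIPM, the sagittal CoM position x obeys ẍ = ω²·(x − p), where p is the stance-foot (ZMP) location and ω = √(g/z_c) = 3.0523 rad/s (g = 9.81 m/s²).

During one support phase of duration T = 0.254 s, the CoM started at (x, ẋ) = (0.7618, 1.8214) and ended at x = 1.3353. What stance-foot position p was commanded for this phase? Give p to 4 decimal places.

p = 0.5620

ωT = 3.0523·0.254 = 0.775284; cosh(ωT) = 1.315891, sinh(ωT) = 0.855318
x(T) = p + (x₀−p)·cosh(ωT) + (ẋ₀/ω)·sinh(ωT) ⇒ p·(1 − cosh) = x(T) − x₀·cosh − (ẋ₀/ω)·sinh
numerator   = 1.3353 − (0.7618)·1.315891 − (1.8214/3.0523)·0.855318 = -0.177540
denominator = 1 − 1.315891 = -0.315891
p = -0.177540 / -0.315891 = 0.5620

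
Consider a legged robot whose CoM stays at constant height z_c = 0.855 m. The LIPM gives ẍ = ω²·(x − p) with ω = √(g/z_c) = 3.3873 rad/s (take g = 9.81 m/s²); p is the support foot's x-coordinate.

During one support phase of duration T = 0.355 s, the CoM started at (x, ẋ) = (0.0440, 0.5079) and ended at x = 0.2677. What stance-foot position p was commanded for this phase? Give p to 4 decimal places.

p = 0.0481

ωT = 3.3873·0.355 = 1.202492; cosh(ωT) = 1.814422, sinh(ωT) = 1.513977
x(T) = p + (x₀−p)·cosh(ωT) + (ẋ₀/ω)·sinh(ωT) ⇒ p·(1 − cosh) = x(T) − x₀·cosh − (ẋ₀/ω)·sinh
numerator   = 0.2677 − (0.0440)·1.814422 − (0.5079/3.3873)·1.513977 = -0.039144
denominator = 1 − 1.814422 = -0.814422
p = -0.039144 / -0.814422 = 0.0481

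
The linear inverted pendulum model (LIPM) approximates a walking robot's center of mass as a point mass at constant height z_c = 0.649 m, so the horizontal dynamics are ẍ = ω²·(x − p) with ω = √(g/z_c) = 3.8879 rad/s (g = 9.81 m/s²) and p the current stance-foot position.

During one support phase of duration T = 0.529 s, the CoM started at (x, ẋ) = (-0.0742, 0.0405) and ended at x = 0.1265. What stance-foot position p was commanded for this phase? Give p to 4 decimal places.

p = -0.1282

ωT = 3.8879·0.529 = 2.056699; cosh(ωT) = 3.973995, sinh(ωT) = 3.846119
x(T) = p + (x₀−p)·cosh(ωT) + (ẋ₀/ω)·sinh(ωT) ⇒ p·(1 − cosh) = x(T) − x₀·cosh − (ẋ₀/ω)·sinh
numerator   = 0.1265 − (-0.0742)·3.973995 − (0.0405/3.8879)·3.846119 = 0.381306
denominator = 1 − 3.973995 = -2.973995
p = 0.381306 / -2.973995 = -0.1282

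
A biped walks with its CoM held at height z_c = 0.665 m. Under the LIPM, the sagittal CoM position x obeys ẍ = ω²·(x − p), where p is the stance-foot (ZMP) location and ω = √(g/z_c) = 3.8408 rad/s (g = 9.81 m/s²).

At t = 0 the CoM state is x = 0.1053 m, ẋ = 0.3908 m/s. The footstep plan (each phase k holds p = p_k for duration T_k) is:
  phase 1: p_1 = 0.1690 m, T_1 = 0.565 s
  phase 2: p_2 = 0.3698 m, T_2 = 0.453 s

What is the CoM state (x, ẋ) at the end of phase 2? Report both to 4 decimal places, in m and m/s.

x = 0.7278, ẋ = 1.5232

phase 1: p=0.1690, T=0.565, ωT=2.170052, cosh=4.436456, sinh=4.322284; start (x,ẋ)=(0.105300, 0.390800) → end (x,ẋ)=(0.326189, 0.676281)
phase 2: p=0.3698, T=0.453, ωT=1.739882, cosh=2.936107, sinh=2.760566; start (x,ẋ)=(0.326189, 0.676281) → end (x,ẋ)=(0.727828, 1.523232)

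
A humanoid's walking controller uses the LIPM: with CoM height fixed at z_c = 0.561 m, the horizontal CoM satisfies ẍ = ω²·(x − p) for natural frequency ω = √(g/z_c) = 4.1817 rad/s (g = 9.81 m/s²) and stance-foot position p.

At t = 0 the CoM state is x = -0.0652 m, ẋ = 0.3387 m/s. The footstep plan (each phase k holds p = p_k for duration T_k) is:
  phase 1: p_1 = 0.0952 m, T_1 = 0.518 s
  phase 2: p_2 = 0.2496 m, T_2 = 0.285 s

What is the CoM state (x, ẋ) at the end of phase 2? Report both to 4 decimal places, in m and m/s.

phase 1: p=0.0952, T=0.518, ωT=2.166121, cosh=4.419497, sinh=4.304876; start (x,ẋ)=(-0.065200, 0.338700) → end (x,ẋ)=(-0.265011, -1.390589)
phase 2: p=0.2496, T=0.285, ωT=1.191785, cosh=1.798316, sinh=1.494637; start (x,ẋ)=(-0.265011, -1.390589) → end (x,ẋ)=(-1.172861, -5.717097)

x = -1.1729, ẋ = -5.7171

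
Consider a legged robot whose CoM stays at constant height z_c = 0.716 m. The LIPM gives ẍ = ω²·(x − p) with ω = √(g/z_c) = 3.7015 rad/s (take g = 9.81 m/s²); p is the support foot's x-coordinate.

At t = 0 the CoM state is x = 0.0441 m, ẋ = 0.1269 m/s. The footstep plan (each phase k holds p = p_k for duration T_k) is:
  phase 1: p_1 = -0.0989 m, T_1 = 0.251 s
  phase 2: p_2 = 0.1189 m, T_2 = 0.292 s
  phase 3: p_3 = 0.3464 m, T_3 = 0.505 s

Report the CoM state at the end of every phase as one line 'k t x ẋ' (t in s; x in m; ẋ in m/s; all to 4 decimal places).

1 0.2510 0.1470 0.7514
2 0.5430 0.4298 1.3704
3 1.0480 1.7948 5.5250

phase 1: p=-0.0989, T=0.251, ωT=0.929076, cosh=1.463544, sinh=1.068626; start (x,ẋ)=(0.044100, 0.126900) → end (x,ẋ)=(0.147023, 0.751363)
phase 2: p=0.1189, T=0.292, ωT=1.080838, cosh=1.643230, sinh=1.303919; start (x,ẋ)=(0.147023, 0.751363) → end (x,ẋ)=(0.429793, 1.370396)
phase 3: p=0.3464, T=0.505, ωT=1.869258, cosh=3.318859, sinh=3.164621; start (x,ẋ)=(0.429793, 1.370396) → end (x,ẋ)=(1.794799, 5.525005)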